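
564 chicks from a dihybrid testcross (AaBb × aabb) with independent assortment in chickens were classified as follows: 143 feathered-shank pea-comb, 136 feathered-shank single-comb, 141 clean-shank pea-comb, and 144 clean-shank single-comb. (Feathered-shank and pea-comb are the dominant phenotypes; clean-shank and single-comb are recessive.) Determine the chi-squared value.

A dihybrid testcross with independent assortment gives a 1:1:1:1 ratio.
Total ratio parts = 4. Expected numbers out of 564:
  feathered-shank pea-comb: 564 × 1/4 = 141
  feathered-shank single-comb: 564 × 1/4 = 141
  clean-shank pea-comb: 564 × 1/4 = 141
  clean-shank single-comb: 564 × 1/4 = 141
χ² = Σ (O − E)² / E
  feathered-shank pea-comb: (143 − 141)² / 141 = 0.0284
  feathered-shank single-comb: (136 − 141)² / 141 = 0.1773
  clean-shank pea-comb: (141 − 141)² / 141 = 0.0000
  clean-shank single-comb: (144 − 141)² / 141 = 0.0638
χ² = 0.0284 + 0.1773 + 0.0000 + 0.0638 = 0.2695 ≈ 0.270

0.270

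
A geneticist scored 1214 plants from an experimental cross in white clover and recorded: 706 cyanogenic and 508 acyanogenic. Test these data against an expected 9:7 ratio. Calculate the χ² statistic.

Under the 9:7 hypothesis (Σ ratio = 16, N = 1214):
  cyanogenic: 1214 × 9/16 = 682.875
  acyanogenic: 1214 × 7/16 = 531.125
χ² = Σ (O − E)² / E
  cyanogenic: (706 − 682.875)² / 682.875 = 0.7831
  acyanogenic: (508 − 531.125)² / 531.125 = 1.0069
χ² = 0.7831 + 1.0069 = 1.790

1.790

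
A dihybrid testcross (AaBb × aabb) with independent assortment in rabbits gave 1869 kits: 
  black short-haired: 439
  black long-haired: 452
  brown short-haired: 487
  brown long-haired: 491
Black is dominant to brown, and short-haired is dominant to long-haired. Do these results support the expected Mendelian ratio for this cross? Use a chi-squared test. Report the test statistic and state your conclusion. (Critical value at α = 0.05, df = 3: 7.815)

4.248; consistent

A dihybrid testcross with independent assortment gives a 1:1:1:1 ratio.
The 1:1:1:1 ratio has 4 parts, so with N = 1869 the expected counts are:
  black short-haired: 1869 × 1/4 = 467.25
  black long-haired: 1869 × 1/4 = 467.25
  brown short-haired: 1869 × 1/4 = 467.25
  brown long-haired: 1869 × 1/4 = 467.25
χ² = Σ (O − E)² / E
  black short-haired: (439 − 467.25)² / 467.25 = 1.7080
  black long-haired: (452 − 467.25)² / 467.25 = 0.4977
  brown short-haired: (487 − 467.25)² / 467.25 = 0.8348
  brown long-haired: (491 − 467.25)² / 467.25 = 1.2072
χ² = 1.7080 + 0.4977 + 0.8348 + 1.2072 = 4.2477 ≈ 4.248
Degrees of freedom = 4 − 1 = 3; critical value at α = 0.05 is 7.815.
Since 4.248 < 7.815, we fail to reject the null hypothesis — the data are consistent with the 1:1:1:1 ratio.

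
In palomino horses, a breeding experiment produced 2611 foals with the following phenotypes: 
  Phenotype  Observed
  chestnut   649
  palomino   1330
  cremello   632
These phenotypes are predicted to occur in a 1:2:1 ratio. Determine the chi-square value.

Expected counts for N = 2611 under a 1:2:1 ratio (total parts = 4):
  chestnut: 2611 × 1/4 = 652.75
  palomino: 2611 × 2/4 = 1305.5
  cremello: 2611 × 1/4 = 652.75
χ² = Σ (O − E)² / E
  chestnut: (649 − 652.75)² / 652.75 = 0.0215
  palomino: (1330 − 1305.5)² / 1305.5 = 0.4598
  cremello: (632 − 652.75)² / 652.75 = 0.6596
χ² = 0.0215 + 0.4598 + 0.6596 = 1.1409 ≈ 1.141

1.141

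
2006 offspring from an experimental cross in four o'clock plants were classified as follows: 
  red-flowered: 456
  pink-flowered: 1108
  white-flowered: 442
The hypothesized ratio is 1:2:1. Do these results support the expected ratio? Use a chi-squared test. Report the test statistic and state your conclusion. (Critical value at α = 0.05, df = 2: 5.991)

22.179; not consistent

Under the 1:2:1 hypothesis (Σ ratio = 4, N = 2006):
  red-flowered: 2006 × 1/4 = 501.5
  pink-flowered: 2006 × 2/4 = 1003
  white-flowered: 2006 × 1/4 = 501.5
χ² = Σ (O − E)² / E
  red-flowered: (456 − 501.5)² / 501.5 = 4.1281
  pink-flowered: (1108 − 1003)² / 1003 = 10.9920
  white-flowered: (442 − 501.5)² / 501.5 = 7.0593
χ² = 4.1281 + 10.9920 + 7.0593 = 22.1794 ≈ 22.179
Degrees of freedom = 3 − 1 = 2; critical value at α = 0.05 is 5.991.
Since 22.179 > 5.991, we reject the null hypothesis — the data do not fit the 1:2:1 ratio.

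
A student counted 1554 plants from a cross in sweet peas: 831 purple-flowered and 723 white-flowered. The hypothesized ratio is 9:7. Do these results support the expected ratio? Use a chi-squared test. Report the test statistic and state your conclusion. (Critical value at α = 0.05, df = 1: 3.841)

4.863; not consistent

Total ratio parts = 16. Expected numbers out of 1554:
  purple-flowered: 1554 × 9/16 = 874.125
  white-flowered: 1554 × 7/16 = 679.875
χ² = Σ (O − E)² / E
  purple-flowered: (831 − 874.125)² / 874.125 = 2.1276
  white-flowered: (723 − 679.875)² / 679.875 = 2.7355
χ² = 2.1276 + 2.7355 = 4.8631 ≈ 4.863
Degrees of freedom = 2 − 1 = 1; critical value at α = 0.05 is 3.841.
Since 4.863 > 3.841, we reject the null hypothesis — the data do not fit the 9:7 ratio.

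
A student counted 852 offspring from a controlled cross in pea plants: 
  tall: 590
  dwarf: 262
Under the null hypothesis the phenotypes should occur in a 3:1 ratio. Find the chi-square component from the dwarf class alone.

11.272

Total ratio parts = 4. Expected numbers out of 852:
  tall: 852 × 3/4 = 639
  dwarf: 852 × 1/4 = 213
Contribution of dwarf: (262 − 213)² / 213 = 11.2723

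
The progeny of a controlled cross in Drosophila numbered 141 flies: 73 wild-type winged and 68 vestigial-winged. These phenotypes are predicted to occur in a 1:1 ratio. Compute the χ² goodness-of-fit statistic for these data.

The 1:1 ratio has 2 parts, so with N = 141 the expected counts are:
  wild-type winged: 141 × 1/2 = 70.5
  vestigial-winged: 141 × 1/2 = 70.5
χ² = Σ (O − E)² / E
  wild-type winged: (73 − 70.5)² / 70.5 = 0.0887
  vestigial-winged: (68 − 70.5)² / 70.5 = 0.0887
χ² = 0.0887 + 0.0887 = 0.1774 ≈ 0.177

0.177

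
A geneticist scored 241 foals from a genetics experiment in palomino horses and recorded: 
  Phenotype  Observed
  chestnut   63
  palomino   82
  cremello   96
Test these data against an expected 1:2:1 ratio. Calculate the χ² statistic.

33.639

Expected counts for N = 241 under a 1:2:1 ratio (total parts = 4):
  chestnut: 241 × 1/4 = 60.25
  palomino: 241 × 2/4 = 120.5
  cremello: 241 × 1/4 = 60.25
χ² = Σ (O − E)² / E
  chestnut: (63 − 60.25)² / 60.25 = 0.1255
  palomino: (82 − 120.5)² / 120.5 = 12.3008
  cremello: (96 − 60.25)² / 60.25 = 21.2127
χ² = 0.1255 + 12.3008 + 21.2127 = 33.639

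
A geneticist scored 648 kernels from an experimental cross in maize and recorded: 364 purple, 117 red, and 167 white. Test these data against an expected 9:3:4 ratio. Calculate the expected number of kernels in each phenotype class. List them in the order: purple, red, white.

Under the 9:3:4 hypothesis (Σ ratio = 16, N = 648):
  purple: 648 × 9/16 = 364.5
  red: 648 × 3/16 = 121.5
  white: 648 × 4/16 = 162

364.5, 121.5, 162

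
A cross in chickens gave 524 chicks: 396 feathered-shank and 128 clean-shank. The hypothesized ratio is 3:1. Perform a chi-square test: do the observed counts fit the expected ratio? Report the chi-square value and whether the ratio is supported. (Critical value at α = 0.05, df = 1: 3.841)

0.092; consistent

The 3:1 ratio has 4 parts, so with N = 524 the expected counts are:
  feathered-shank: 524 × 3/4 = 393
  clean-shank: 524 × 1/4 = 131
χ² = Σ (O − E)² / E
  feathered-shank: (396 − 393)² / 393 = 0.0229
  clean-shank: (128 − 131)² / 131 = 0.0687
χ² = 0.0229 + 0.0687 = 0.0916 ≈ 0.092
Degrees of freedom = 2 − 1 = 1; critical value at α = 0.05 is 3.841.
Since 0.092 < 3.841, we fail to reject the null hypothesis — the data are consistent with the 3:1 ratio.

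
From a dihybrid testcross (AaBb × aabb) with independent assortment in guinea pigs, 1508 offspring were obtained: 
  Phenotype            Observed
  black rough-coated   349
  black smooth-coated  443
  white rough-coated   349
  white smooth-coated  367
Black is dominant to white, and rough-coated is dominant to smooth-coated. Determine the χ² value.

A dihybrid testcross with independent assortment gives a 1:1:1:1 ratio.
Under the 1:1:1:1 hypothesis (Σ ratio = 4, N = 1508):
  black rough-coated: 1508 × 1/4 = 377
  black smooth-coated: 1508 × 1/4 = 377
  white rough-coated: 1508 × 1/4 = 377
  white smooth-coated: 1508 × 1/4 = 377
χ² = Σ (O − E)² / E
  black rough-coated: (349 − 377)² / 377 = 2.0796
  black smooth-coated: (443 − 377)² / 377 = 11.5544
  white rough-coated: (349 − 377)² / 377 = 2.0796
  white smooth-coated: (367 − 377)² / 377 = 0.2653
χ² = 2.0796 + 11.5544 + 2.0796 + 0.2653 = 15.9789 ≈ 15.979

15.979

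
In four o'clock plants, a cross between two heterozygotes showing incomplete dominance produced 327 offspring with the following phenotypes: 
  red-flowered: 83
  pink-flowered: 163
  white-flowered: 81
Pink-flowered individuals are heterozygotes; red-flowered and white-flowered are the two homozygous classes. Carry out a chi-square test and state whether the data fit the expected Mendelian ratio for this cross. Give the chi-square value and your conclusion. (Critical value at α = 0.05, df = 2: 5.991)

With incomplete dominance, a heterozygote × heterozygote cross gives a 1:2:1 phenotypic ratio.
Under the 1:2:1 hypothesis (Σ ratio = 4, N = 327):
  red-flowered: 327 × 1/4 = 81.75
  pink-flowered: 327 × 2/4 = 163.5
  white-flowered: 327 × 1/4 = 81.75
χ² = Σ (O − E)² / E
  red-flowered: (83 − 81.75)² / 81.75 = 0.0191
  pink-flowered: (163 − 163.5)² / 163.5 = 0.0015
  white-flowered: (81 − 81.75)² / 81.75 = 0.0069
χ² = 0.0191 + 0.0015 + 0.0069 = 0.0275 ≈ 0.028
Degrees of freedom = 3 − 1 = 2; critical value at α = 0.05 is 5.991.
Since 0.028 < 5.991, we fail to reject the null hypothesis — the data are consistent with the 1:2:1 ratio.

0.028; consistent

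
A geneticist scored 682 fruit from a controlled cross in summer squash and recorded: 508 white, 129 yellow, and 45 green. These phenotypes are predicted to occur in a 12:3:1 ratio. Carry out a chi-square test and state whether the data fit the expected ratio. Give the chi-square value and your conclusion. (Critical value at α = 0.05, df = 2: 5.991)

0.166; consistent

Expected counts for N = 682 under a 12:3:1 ratio (total parts = 16):
  white: 682 × 12/16 = 511.5
  yellow: 682 × 3/16 = 127.875
  green: 682 × 1/16 = 42.625
χ² = Σ (O − E)² / E
  white: (508 − 511.5)² / 511.5 = 0.0239
  yellow: (129 − 127.875)² / 127.875 = 0.0099
  green: (45 − 42.625)² / 42.625 = 0.1323
χ² = 0.0239 + 0.0099 + 0.1323 = 0.1661 ≈ 0.166
Degrees of freedom = 3 − 1 = 2; critical value at α = 0.05 is 5.991.
Since 0.166 < 5.991, we fail to reject the null hypothesis — the data are consistent with the 12:3:1 ratio.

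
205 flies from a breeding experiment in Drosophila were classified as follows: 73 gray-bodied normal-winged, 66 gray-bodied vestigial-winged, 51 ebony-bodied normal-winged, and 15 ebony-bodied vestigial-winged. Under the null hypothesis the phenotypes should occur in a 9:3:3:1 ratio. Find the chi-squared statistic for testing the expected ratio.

Under the 9:3:3:1 hypothesis (Σ ratio = 16, N = 205):
  gray-bodied normal-winged: 205 × 9/16 = 115.3125
  gray-bodied vestigial-winged: 205 × 3/16 = 38.4375
  ebony-bodied normal-winged: 205 × 3/16 = 38.4375
  ebony-bodied vestigial-winged: 205 × 1/16 = 12.8125
χ² = Σ (O − E)² / E
  gray-bodied normal-winged: (73 − 115.3125)² / 115.3125 = 15.5261
  gray-bodied vestigial-winged: (66 − 38.4375)² / 38.4375 = 19.7643
  ebony-bodied normal-winged: (51 − 38.4375)² / 38.4375 = 4.1058
  ebony-bodied vestigial-winged: (15 − 12.8125)² / 12.8125 = 0.3735
χ² = 15.5261 + 19.7643 + 4.1058 + 0.3735 = 39.7697 ≈ 39.770

39.770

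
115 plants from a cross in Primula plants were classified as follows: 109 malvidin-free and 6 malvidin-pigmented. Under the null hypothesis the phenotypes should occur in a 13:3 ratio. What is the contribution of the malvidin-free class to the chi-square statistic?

The 13:3 ratio has 16 parts, so with N = 115 the expected counts are:
  malvidin-free: 115 × 13/16 = 93.4375
  malvidin-pigmented: 115 × 3/16 = 21.5625
Contribution of malvidin-free: (109 − 93.4375)² / 93.4375 = 2.5920

2.592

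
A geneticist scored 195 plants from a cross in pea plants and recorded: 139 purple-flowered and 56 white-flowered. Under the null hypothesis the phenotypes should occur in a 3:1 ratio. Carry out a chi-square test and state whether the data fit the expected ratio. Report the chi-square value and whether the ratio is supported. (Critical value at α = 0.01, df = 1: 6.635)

1.438; consistent

Total ratio parts = 4. Expected numbers out of 195:
  purple-flowered: 195 × 3/4 = 146.25
  white-flowered: 195 × 1/4 = 48.75
χ² = Σ (O − E)² / E
  purple-flowered: (139 − 146.25)² / 146.25 = 0.3594
  white-flowered: (56 − 48.75)² / 48.75 = 1.0782
χ² = 0.3594 + 1.0782 = 1.4376 ≈ 1.438
Degrees of freedom = 2 − 1 = 1; critical value at α = 0.01 is 6.635.
Since 1.438 < 6.635, we fail to reject the null hypothesis — the data are consistent with the 3:1 ratio.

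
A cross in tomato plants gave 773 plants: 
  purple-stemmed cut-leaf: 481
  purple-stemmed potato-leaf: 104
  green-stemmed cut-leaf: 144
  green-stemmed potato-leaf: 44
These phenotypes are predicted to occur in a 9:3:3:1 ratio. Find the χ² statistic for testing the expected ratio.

The 9:3:3:1 ratio has 16 parts, so with N = 773 the expected counts are:
  purple-stemmed cut-leaf: 773 × 9/16 = 434.8125
  purple-stemmed potato-leaf: 773 × 3/16 = 144.9375
  green-stemmed cut-leaf: 773 × 3/16 = 144.9375
  green-stemmed potato-leaf: 773 × 1/16 = 48.3125
χ² = Σ (O − E)² / E
  purple-stemmed cut-leaf: (481 − 434.8125)² / 434.8125 = 4.9062
  purple-stemmed potato-leaf: (104 − 144.9375)² / 144.9375 = 11.5628
  green-stemmed cut-leaf: (144 − 144.9375)² / 144.9375 = 0.0061
  green-stemmed potato-leaf: (44 − 48.3125)² / 48.3125 = 0.3849
χ² = 4.9062 + 11.5628 + 0.0061 + 0.3849 = 16.860

16.860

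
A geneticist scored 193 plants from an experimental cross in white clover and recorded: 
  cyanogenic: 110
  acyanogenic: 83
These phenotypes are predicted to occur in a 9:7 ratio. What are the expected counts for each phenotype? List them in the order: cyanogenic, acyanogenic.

Expected counts for N = 193 under a 9:7 ratio (total parts = 16):
  cyanogenic: 193 × 9/16 = 108.5625
  acyanogenic: 193 × 7/16 = 84.4375

108.5625, 84.4375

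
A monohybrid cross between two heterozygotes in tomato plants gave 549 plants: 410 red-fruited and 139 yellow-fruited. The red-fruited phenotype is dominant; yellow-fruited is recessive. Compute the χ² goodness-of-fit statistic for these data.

0.030

For a monohybrid cross between heterozygotes with complete dominance, the expected phenotypic ratio is 3:1.
Under the 3:1 hypothesis (Σ ratio = 4, N = 549):
  red-fruited: 549 × 3/4 = 411.75
  yellow-fruited: 549 × 1/4 = 137.25
χ² = Σ (O − E)² / E
  red-fruited: (410 − 411.75)² / 411.75 = 0.0074
  yellow-fruited: (139 − 137.25)² / 137.25 = 0.0223
χ² = 0.0074 + 0.0223 = 0.0297 ≈ 0.030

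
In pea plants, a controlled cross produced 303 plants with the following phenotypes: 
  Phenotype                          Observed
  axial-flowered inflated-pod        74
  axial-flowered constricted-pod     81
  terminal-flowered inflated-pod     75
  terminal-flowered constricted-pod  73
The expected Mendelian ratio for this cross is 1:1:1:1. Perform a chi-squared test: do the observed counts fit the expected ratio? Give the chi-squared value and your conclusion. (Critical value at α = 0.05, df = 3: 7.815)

The 1:1:1:1 ratio has 4 parts, so with N = 303 the expected counts are:
  axial-flowered inflated-pod: 303 × 1/4 = 75.75
  axial-flowered constricted-pod: 303 × 1/4 = 75.75
  terminal-flowered inflated-pod: 303 × 1/4 = 75.75
  terminal-flowered constricted-pod: 303 × 1/4 = 75.75
χ² = Σ (O − E)² / E
  axial-flowered inflated-pod: (74 − 75.75)² / 75.75 = 0.0404
  axial-flowered constricted-pod: (81 − 75.75)² / 75.75 = 0.3639
  terminal-flowered inflated-pod: (75 − 75.75)² / 75.75 = 0.0074
  terminal-flowered constricted-pod: (73 − 75.75)² / 75.75 = 0.0998
χ² = 0.0404 + 0.3639 + 0.0074 + 0.0998 = 0.5115 ≈ 0.512
Degrees of freedom = 4 − 1 = 3; critical value at α = 0.05 is 7.815.
Since 0.512 < 7.815, we fail to reject the null hypothesis — the data are consistent with the 1:1:1:1 ratio.

0.512; consistent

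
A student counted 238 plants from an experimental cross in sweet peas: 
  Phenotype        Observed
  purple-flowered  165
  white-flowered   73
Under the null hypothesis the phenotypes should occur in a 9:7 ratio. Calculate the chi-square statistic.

16.540

Total ratio parts = 16. Expected numbers out of 238:
  purple-flowered: 238 × 9/16 = 133.875
  white-flowered: 238 × 7/16 = 104.125
χ² = Σ (O − E)² / E
  purple-flowered: (165 − 133.875)² / 133.875 = 7.2363
  white-flowered: (73 − 104.125)² / 104.125 = 9.3039
χ² = 7.2363 + 9.3039 = 16.5402 ≈ 16.540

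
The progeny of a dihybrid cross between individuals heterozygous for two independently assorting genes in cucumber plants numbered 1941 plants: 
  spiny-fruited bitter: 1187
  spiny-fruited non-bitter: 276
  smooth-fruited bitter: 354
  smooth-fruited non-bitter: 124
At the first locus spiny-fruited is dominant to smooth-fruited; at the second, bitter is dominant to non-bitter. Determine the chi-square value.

29.878

A dihybrid F₂ with independent assortment and complete dominance at both loci gives a 9:3:3:1 phenotypic ratio.
Total ratio parts = 16. Expected numbers out of 1941:
  spiny-fruited bitter: 1941 × 9/16 = 1091.8125
  spiny-fruited non-bitter: 1941 × 3/16 = 363.9375
  smooth-fruited bitter: 1941 × 3/16 = 363.9375
  smooth-fruited non-bitter: 1941 × 1/16 = 121.3125
χ² = Σ (O − E)² / E
  spiny-fruited bitter: (1187 − 1091.8125)² / 1091.8125 = 8.2987
  spiny-fruited non-bitter: (276 − 363.9375)² / 363.9375 = 21.2482
  smooth-fruited bitter: (354 − 363.9375)² / 363.9375 = 0.2713
  smooth-fruited non-bitter: (124 − 121.3125)² / 121.3125 = 0.0595
χ² = 8.2987 + 21.2482 + 0.2713 + 0.0595 = 29.8777 ≈ 29.878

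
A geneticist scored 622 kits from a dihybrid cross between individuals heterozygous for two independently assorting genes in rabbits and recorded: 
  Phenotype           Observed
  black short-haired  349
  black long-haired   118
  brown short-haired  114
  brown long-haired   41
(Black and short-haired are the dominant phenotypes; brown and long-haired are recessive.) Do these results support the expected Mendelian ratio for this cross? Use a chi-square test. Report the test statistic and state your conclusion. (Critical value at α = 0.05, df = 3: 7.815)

A dihybrid F₂ with independent assortment and complete dominance at both loci gives a 9:3:3:1 phenotypic ratio.
Under the 9:3:3:1 hypothesis (Σ ratio = 16, N = 622):
  black short-haired: 622 × 9/16 = 349.875
  black long-haired: 622 × 3/16 = 116.625
  brown short-haired: 622 × 3/16 = 116.625
  brown long-haired: 622 × 1/16 = 38.875
χ² = Σ (O − E)² / E
  black short-haired: (349 − 349.875)² / 349.875 = 0.0022
  black long-haired: (118 − 116.625)² / 116.625 = 0.0162
  brown short-haired: (114 − 116.625)² / 116.625 = 0.0591
  brown long-haired: (41 − 38.875)² / 38.875 = 0.1162
χ² = 0.0022 + 0.0162 + 0.0591 + 0.1162 = 0.1937 ≈ 0.194
Degrees of freedom = 4 − 1 = 3; critical value at α = 0.05 is 7.815.
Since 0.194 < 7.815, we fail to reject the null hypothesis — the data are consistent with the 9:3:3:1 ratio.

0.194; consistent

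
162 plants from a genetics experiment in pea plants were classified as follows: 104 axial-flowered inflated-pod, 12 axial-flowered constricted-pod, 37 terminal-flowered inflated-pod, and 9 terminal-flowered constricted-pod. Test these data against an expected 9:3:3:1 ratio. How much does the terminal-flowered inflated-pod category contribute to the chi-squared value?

Under the 9:3:3:1 hypothesis (Σ ratio = 16, N = 162):
  axial-flowered inflated-pod: 162 × 9/16 = 91.125
  axial-flowered constricted-pod: 162 × 3/16 = 30.375
  terminal-flowered inflated-pod: 162 × 3/16 = 30.375
  terminal-flowered constricted-pod: 162 × 1/16 = 10.125
Contribution of terminal-flowered inflated-pod: (37 − 30.375)² / 30.375 = 1.4450

1.445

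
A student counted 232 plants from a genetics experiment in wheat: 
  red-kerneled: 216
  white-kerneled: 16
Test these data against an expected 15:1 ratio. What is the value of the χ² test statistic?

0.166

The 15:1 ratio has 16 parts, so with N = 232 the expected counts are:
  red-kerneled: 232 × 15/16 = 217.5
  white-kerneled: 232 × 1/16 = 14.5
χ² = Σ (O − E)² / E
  red-kerneled: (216 − 217.5)² / 217.5 = 0.0103
  white-kerneled: (16 − 14.5)² / 14.5 = 0.1552
χ² = 0.0103 + 0.1552 = 0.1655 ≈ 0.166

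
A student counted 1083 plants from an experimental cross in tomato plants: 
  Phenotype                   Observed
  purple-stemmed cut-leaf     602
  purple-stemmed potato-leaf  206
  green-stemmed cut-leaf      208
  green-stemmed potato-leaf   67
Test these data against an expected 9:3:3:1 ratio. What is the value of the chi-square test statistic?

Expected counts for N = 1083 under a 9:3:3:1 ratio (total parts = 16):
  purple-stemmed cut-leaf: 1083 × 9/16 = 609.1875
  purple-stemmed potato-leaf: 1083 × 3/16 = 203.0625
  green-stemmed cut-leaf: 1083 × 3/16 = 203.0625
  green-stemmed potato-leaf: 1083 × 1/16 = 67.6875
χ² = Σ (O − E)² / E
  purple-stemmed cut-leaf: (602 − 609.1875)² / 609.1875 = 0.0848
  purple-stemmed potato-leaf: (206 − 203.0625)² / 203.0625 = 0.0425
  green-stemmed cut-leaf: (208 − 203.0625)² / 203.0625 = 0.1201
  green-stemmed potato-leaf: (67 − 67.6875)² / 67.6875 = 0.0070
χ² = 0.0848 + 0.0425 + 0.1201 + 0.0070 = 0.2544 ≈ 0.254

0.254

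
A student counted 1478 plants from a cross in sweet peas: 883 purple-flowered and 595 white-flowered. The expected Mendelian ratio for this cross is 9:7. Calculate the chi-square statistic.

7.327

Under the 9:7 hypothesis (Σ ratio = 16, N = 1478):
  purple-flowered: 1478 × 9/16 = 831.375
  white-flowered: 1478 × 7/16 = 646.625
χ² = Σ (O − E)² / E
  purple-flowered: (883 − 831.375)² / 831.375 = 3.2057
  white-flowered: (595 − 646.625)² / 646.625 = 4.1216
χ² = 3.2057 + 4.1216 = 7.3273 ≈ 7.327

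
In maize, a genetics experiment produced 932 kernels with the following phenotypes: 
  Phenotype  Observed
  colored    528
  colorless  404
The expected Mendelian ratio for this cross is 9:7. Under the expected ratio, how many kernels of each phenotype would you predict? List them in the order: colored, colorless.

524.25, 407.75

Expected counts for N = 932 under a 9:7 ratio (total parts = 16):
  colored: 932 × 9/16 = 524.25
  colorless: 932 × 7/16 = 407.75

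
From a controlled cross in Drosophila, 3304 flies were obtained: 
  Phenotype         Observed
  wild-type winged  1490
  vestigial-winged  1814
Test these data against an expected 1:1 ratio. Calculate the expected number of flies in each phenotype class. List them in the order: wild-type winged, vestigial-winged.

1652, 1652

Total ratio parts = 2. Expected numbers out of 3304:
  wild-type winged: 3304 × 1/2 = 1652
  vestigial-winged: 3304 × 1/2 = 1652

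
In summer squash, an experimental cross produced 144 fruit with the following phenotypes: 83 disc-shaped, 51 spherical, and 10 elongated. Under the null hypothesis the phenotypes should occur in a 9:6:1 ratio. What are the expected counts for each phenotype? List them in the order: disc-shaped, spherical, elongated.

81, 54, 9

Under the 9:6:1 hypothesis (Σ ratio = 16, N = 144):
  disc-shaped: 144 × 9/16 = 81
  spherical: 144 × 6/16 = 54
  elongated: 144 × 1/16 = 9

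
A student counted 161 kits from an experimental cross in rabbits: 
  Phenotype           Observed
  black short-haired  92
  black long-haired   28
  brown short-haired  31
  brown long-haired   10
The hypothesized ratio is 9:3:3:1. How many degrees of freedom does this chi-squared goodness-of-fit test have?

3

A goodness-of-fit test with 4 phenotype classes has df = 4 − 1 = 3.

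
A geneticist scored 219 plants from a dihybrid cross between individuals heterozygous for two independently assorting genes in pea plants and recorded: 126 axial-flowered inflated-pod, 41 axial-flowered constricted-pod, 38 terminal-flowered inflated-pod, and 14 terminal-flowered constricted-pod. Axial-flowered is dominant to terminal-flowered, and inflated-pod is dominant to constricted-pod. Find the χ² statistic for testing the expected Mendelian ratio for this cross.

0.300

A dihybrid F₂ with independent assortment and complete dominance at both loci gives a 9:3:3:1 phenotypic ratio.
Total ratio parts = 16. Expected numbers out of 219:
  axial-flowered inflated-pod: 219 × 9/16 = 123.1875
  axial-flowered constricted-pod: 219 × 3/16 = 41.0625
  terminal-flowered inflated-pod: 219 × 3/16 = 41.0625
  terminal-flowered constricted-pod: 219 × 1/16 = 13.6875
χ² = Σ (O − E)² / E
  axial-flowered inflated-pod: (126 − 123.1875)² / 123.1875 = 0.0642
  axial-flowered constricted-pod: (41 − 41.0625)² / 41.0625 = 0.0001
  terminal-flowered inflated-pod: (38 − 41.0625)² / 41.0625 = 0.2284
  terminal-flowered constricted-pod: (14 − 13.6875)² / 13.6875 = 0.0071
χ² = 0.0642 + 0.0001 + 0.2284 + 0.0071 = 0.2998 ≈ 0.300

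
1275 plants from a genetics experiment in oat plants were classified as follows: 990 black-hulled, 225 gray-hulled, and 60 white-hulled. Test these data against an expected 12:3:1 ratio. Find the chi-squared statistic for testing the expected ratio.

The 12:3:1 ratio has 16 parts, so with N = 1275 the expected counts are:
  black-hulled: 1275 × 12/16 = 956.25
  gray-hulled: 1275 × 3/16 = 239.0625
  white-hulled: 1275 × 1/16 = 79.6875
χ² = Σ (O − E)² / E
  black-hulled: (990 − 956.25)² / 956.25 = 1.1912
  gray-hulled: (225 − 239.0625)² / 239.0625 = 0.8272
  white-hulled: (60 − 79.6875)² / 79.6875 = 4.8640
χ² = 1.1912 + 0.8272 + 4.8640 = 6.8824 ≈ 6.882

6.882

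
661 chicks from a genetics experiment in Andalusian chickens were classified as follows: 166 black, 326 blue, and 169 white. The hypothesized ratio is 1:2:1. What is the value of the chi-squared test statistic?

Under the 1:2:1 hypothesis (Σ ratio = 4, N = 661):
  black: 661 × 1/4 = 165.25
  blue: 661 × 2/4 = 330.5
  white: 661 × 1/4 = 165.25
χ² = Σ (O − E)² / E
  black: (166 − 165.25)² / 165.25 = 0.0034
  blue: (326 − 330.5)² / 330.5 = 0.0613
  white: (169 − 165.25)² / 165.25 = 0.0851
χ² = 0.0034 + 0.0613 + 0.0851 = 0.1498 ≈ 0.150

0.150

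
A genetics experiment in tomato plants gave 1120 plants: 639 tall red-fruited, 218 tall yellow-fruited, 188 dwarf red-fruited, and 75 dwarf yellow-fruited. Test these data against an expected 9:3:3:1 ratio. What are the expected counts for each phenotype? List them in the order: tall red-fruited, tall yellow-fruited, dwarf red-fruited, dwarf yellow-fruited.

Under the 9:3:3:1 hypothesis (Σ ratio = 16, N = 1120):
  tall red-fruited: 1120 × 9/16 = 630
  tall yellow-fruited: 1120 × 3/16 = 210
  dwarf red-fruited: 1120 × 3/16 = 210
  dwarf yellow-fruited: 1120 × 1/16 = 70

630, 210, 210, 70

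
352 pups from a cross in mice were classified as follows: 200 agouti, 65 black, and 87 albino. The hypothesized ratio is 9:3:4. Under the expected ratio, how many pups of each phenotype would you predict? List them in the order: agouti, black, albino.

Under the 9:3:4 hypothesis (Σ ratio = 16, N = 352):
  agouti: 352 × 9/16 = 198
  black: 352 × 3/16 = 66
  albino: 352 × 4/16 = 88

198, 66, 88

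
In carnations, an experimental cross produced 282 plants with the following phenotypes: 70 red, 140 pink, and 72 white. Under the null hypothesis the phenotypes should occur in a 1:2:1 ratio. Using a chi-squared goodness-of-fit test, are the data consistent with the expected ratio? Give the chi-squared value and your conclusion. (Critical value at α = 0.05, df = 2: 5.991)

0.043; consistent

The 1:2:1 ratio has 4 parts, so with N = 282 the expected counts are:
  red: 282 × 1/4 = 70.5
  pink: 282 × 2/4 = 141
  white: 282 × 1/4 = 70.5
χ² = Σ (O − E)² / E
  red: (70 − 70.5)² / 70.5 = 0.0035
  pink: (140 − 141)² / 141 = 0.0071
  white: (72 − 70.5)² / 70.5 = 0.0319
χ² = 0.0035 + 0.0071 + 0.0319 = 0.0425 ≈ 0.043
Degrees of freedom = 3 − 1 = 2; critical value at α = 0.05 is 5.991.
Since 0.043 < 5.991, we fail to reject the null hypothesis — the data are consistent with the 1:2:1 ratio.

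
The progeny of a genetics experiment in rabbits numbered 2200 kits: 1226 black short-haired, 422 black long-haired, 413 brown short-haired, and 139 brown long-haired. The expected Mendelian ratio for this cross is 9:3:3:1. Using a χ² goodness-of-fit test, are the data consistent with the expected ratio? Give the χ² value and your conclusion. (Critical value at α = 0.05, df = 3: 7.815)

Under the 9:3:3:1 hypothesis (Σ ratio = 16, N = 2200):
  black short-haired: 2200 × 9/16 = 1237.5
  black long-haired: 2200 × 3/16 = 412.5
  brown short-haired: 2200 × 3/16 = 412.5
  brown long-haired: 2200 × 1/16 = 137.5
χ² = Σ (O − E)² / E
  black short-haired: (1226 − 1237.5)² / 1237.5 = 0.1069
  black long-haired: (422 − 412.5)² / 412.5 = 0.2188
  brown short-haired: (413 − 412.5)² / 412.5 = 0.0006
  brown long-haired: (139 − 137.5)² / 137.5 = 0.0164
χ² = 0.1069 + 0.2188 + 0.0006 + 0.0164 = 0.3427 ≈ 0.343
Degrees of freedom = 4 − 1 = 3; critical value at α = 0.05 is 7.815.
Since 0.343 < 7.815, we fail to reject the null hypothesis — the data are consistent with the 9:3:3:1 ratio.

0.343; consistent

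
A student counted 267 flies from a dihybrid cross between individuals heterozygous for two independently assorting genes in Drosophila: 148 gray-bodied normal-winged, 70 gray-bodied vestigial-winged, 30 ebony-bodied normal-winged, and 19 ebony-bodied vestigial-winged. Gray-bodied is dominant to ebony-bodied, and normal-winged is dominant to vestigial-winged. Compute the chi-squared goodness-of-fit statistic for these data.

A dihybrid F₂ with independent assortment and complete dominance at both loci gives a 9:3:3:1 phenotypic ratio.
The 9:3:3:1 ratio has 16 parts, so with N = 267 the expected counts are:
  gray-bodied normal-winged: 267 × 9/16 = 150.1875
  gray-bodied vestigial-winged: 267 × 3/16 = 50.0625
  ebony-bodied normal-winged: 267 × 3/16 = 50.0625
  ebony-bodied vestigial-winged: 267 × 1/16 = 16.6875
χ² = Σ (O − E)² / E
  gray-bodied normal-winged: (148 − 150.1875)² / 150.1875 = 0.0319
  gray-bodied vestigial-winged: (70 − 50.0625)² / 50.0625 = 7.9402
  ebony-bodied normal-winged: (30 − 50.0625)² / 50.0625 = 8.0400
  ebony-bodied vestigial-winged: (19 − 16.6875)² / 16.6875 = 0.3205
χ² = 0.0319 + 7.9402 + 8.0400 + 0.3205 = 16.3326 ≈ 16.333

16.333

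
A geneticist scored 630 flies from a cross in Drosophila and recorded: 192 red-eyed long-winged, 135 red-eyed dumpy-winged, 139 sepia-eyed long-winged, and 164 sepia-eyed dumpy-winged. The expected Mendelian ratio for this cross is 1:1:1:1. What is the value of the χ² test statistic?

13.213

Under the 1:1:1:1 hypothesis (Σ ratio = 4, N = 630):
  red-eyed long-winged: 630 × 1/4 = 157.5
  red-eyed dumpy-winged: 630 × 1/4 = 157.5
  sepia-eyed long-winged: 630 × 1/4 = 157.5
  sepia-eyed dumpy-winged: 630 × 1/4 = 157.5
χ² = Σ (O − E)² / E
  red-eyed long-winged: (192 − 157.5)² / 157.5 = 7.5571
  red-eyed dumpy-winged: (135 − 157.5)² / 157.5 = 3.2143
  sepia-eyed long-winged: (139 − 157.5)² / 157.5 = 2.1730
  sepia-eyed dumpy-winged: (164 − 157.5)² / 157.5 = 0.2683
χ² = 7.5571 + 3.2143 + 2.1730 + 0.2683 = 13.2127 ≈ 13.213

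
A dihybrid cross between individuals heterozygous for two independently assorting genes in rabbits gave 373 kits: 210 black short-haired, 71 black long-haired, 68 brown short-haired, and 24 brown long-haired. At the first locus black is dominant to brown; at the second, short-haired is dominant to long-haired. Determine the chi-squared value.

A dihybrid F₂ with independent assortment and complete dominance at both loci gives a 9:3:3:1 phenotypic ratio.
The 9:3:3:1 ratio has 16 parts, so with N = 373 the expected counts are:
  black short-haired: 373 × 9/16 = 209.8125
  black long-haired: 373 × 3/16 = 69.9375
  brown short-haired: 373 × 3/16 = 69.9375
  brown long-haired: 373 × 1/16 = 23.3125
χ² = Σ (O − E)² / E
  black short-haired: (210 − 209.8125)² / 209.8125 = 0.0002
  black long-haired: (71 − 69.9375)² / 69.9375 = 0.0161
  brown short-haired: (68 − 69.9375)² / 69.9375 = 0.0537
  brown long-haired: (24 − 23.3125)² / 23.3125 = 0.0203
χ² = 0.0002 + 0.0161 + 0.0537 + 0.0203 = 0.0903 ≈ 0.090

0.090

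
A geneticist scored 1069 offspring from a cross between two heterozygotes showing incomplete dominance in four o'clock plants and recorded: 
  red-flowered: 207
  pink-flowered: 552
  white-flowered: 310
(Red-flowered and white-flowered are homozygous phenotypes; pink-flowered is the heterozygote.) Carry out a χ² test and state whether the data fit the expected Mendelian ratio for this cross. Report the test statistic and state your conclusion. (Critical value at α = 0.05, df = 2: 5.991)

With incomplete dominance, a heterozygote × heterozygote cross gives a 1:2:1 phenotypic ratio.
Under the 1:2:1 hypothesis (Σ ratio = 4, N = 1069):
  red-flowered: 1069 × 1/4 = 267.25
  pink-flowered: 1069 × 2/4 = 534.5
  white-flowered: 1069 × 1/4 = 267.25
χ² = Σ (O − E)² / E
  red-flowered: (207 − 267.25)² / 267.25 = 13.5830
  pink-flowered: (552 − 534.5)² / 534.5 = 0.5730
  white-flowered: (310 − 267.25)² / 267.25 = 6.8384
χ² = 13.5830 + 0.5730 + 6.8384 = 20.9944 ≈ 20.994
Degrees of freedom = 3 − 1 = 2; critical value at α = 0.05 is 5.991.
Since 20.994 > 5.991, we reject the null hypothesis — the data do not fit the 1:2:1 ratio.

20.994; not consistent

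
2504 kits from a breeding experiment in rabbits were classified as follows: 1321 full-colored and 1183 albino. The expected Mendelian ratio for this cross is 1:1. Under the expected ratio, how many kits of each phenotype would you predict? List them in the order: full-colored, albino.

Expected counts for N = 2504 under a 1:1 ratio (total parts = 2):
  full-colored: 2504 × 1/2 = 1252
  albino: 2504 × 1/2 = 1252

1252, 1252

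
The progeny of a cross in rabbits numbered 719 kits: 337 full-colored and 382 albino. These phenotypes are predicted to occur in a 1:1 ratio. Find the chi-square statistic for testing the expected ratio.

Total ratio parts = 2. Expected numbers out of 719:
  full-colored: 719 × 1/2 = 359.5
  albino: 719 × 1/2 = 359.5
χ² = Σ (O − E)² / E
  full-colored: (337 − 359.5)² / 359.5 = 1.4082
  albino: (382 − 359.5)² / 359.5 = 1.4082
χ² = 1.4082 + 1.4082 = 2.8164 ≈ 2.816

2.816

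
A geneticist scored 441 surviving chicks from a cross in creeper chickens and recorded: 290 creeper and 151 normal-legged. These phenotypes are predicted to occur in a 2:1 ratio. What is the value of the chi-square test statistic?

0.163

Total ratio parts = 3. Expected numbers out of 441:
  creeper: 441 × 2/3 = 294
  normal-legged: 441 × 1/3 = 147
χ² = Σ (O − E)² / E
  creeper: (290 − 294)² / 294 = 0.0544
  normal-legged: (151 − 147)² / 147 = 0.1088
χ² = 0.0544 + 0.1088 = 0.1632 ≈ 0.163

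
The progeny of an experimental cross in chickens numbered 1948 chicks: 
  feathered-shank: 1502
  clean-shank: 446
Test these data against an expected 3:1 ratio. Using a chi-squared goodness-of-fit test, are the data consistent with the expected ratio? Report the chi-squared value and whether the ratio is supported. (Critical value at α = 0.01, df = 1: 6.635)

The 3:1 ratio has 4 parts, so with N = 1948 the expected counts are:
  feathered-shank: 1948 × 3/4 = 1461
  clean-shank: 1948 × 1/4 = 487
χ² = Σ (O − E)² / E
  feathered-shank: (1502 − 1461)² / 1461 = 1.1506
  clean-shank: (446 − 487)² / 487 = 3.4517
χ² = 1.1506 + 3.4517 = 4.6023 ≈ 4.602
Degrees of freedom = 2 − 1 = 1; critical value at α = 0.01 is 6.635.
Since 4.602 < 6.635, we fail to reject the null hypothesis — the data are consistent with the 3:1 ratio.

4.602; consistent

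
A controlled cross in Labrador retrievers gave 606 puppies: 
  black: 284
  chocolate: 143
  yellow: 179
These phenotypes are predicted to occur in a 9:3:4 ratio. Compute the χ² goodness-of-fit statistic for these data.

Under the 9:3:4 hypothesis (Σ ratio = 16, N = 606):
  black: 606 × 9/16 = 340.875
  chocolate: 606 × 3/16 = 113.625
  yellow: 606 × 4/16 = 151.5
χ² = Σ (O − E)² / E
  black: (284 − 340.875)² / 340.875 = 9.4896
  chocolate: (143 − 113.625)² / 113.625 = 7.5942
  yellow: (179 − 151.5)² / 151.5 = 4.9917
χ² = 9.4896 + 7.5942 + 4.9917 = 22.0755 ≈ 22.076

22.076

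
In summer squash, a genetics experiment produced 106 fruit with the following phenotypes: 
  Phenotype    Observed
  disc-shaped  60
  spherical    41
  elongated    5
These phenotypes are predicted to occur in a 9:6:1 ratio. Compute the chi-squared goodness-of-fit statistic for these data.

0.440

The 9:6:1 ratio has 16 parts, so with N = 106 the expected counts are:
  disc-shaped: 106 × 9/16 = 59.625
  spherical: 106 × 6/16 = 39.75
  elongated: 106 × 1/16 = 6.625
χ² = Σ (O − E)² / E
  disc-shaped: (60 − 59.625)² / 59.625 = 0.0024
  spherical: (41 − 39.75)² / 39.75 = 0.0393
  elongated: (5 − 6.625)² / 6.625 = 0.3986
χ² = 0.0024 + 0.0393 + 0.3986 = 0.4403 ≈ 0.440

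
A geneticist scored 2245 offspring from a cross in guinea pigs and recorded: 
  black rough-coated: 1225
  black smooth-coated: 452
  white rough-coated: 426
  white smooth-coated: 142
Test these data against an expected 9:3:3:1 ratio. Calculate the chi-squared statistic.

3.506

Under the 9:3:3:1 hypothesis (Σ ratio = 16, N = 2245):
  black rough-coated: 2245 × 9/16 = 1262.8125
  black smooth-coated: 2245 × 3/16 = 420.9375
  white rough-coated: 2245 × 3/16 = 420.9375
  white smooth-coated: 2245 × 1/16 = 140.3125
χ² = Σ (O − E)² / E
  black rough-coated: (1225 − 1262.8125)² / 1262.8125 = 1.1322
  black smooth-coated: (452 − 420.9375)² / 420.9375 = 2.2922
  white rough-coated: (426 − 420.9375)² / 420.9375 = 0.0609
  white smooth-coated: (142 − 140.3125)² / 140.3125 = 0.0203
χ² = 1.1322 + 2.2922 + 0.0609 + 0.0203 = 3.5056 ≈ 3.506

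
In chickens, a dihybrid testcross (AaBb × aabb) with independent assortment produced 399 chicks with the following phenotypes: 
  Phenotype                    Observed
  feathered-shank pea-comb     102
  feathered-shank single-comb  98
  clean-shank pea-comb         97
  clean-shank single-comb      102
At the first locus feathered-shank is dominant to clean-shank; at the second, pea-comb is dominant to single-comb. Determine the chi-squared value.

0.208

A dihybrid testcross with independent assortment gives a 1:1:1:1 ratio.
Total ratio parts = 4. Expected numbers out of 399:
  feathered-shank pea-comb: 399 × 1/4 = 99.75
  feathered-shank single-comb: 399 × 1/4 = 99.75
  clean-shank pea-comb: 399 × 1/4 = 99.75
  clean-shank single-comb: 399 × 1/4 = 99.75
χ² = Σ (O − E)² / E
  feathered-shank pea-comb: (102 − 99.75)² / 99.75 = 0.0508
  feathered-shank single-comb: (98 − 99.75)² / 99.75 = 0.0307
  clean-shank pea-comb: (97 − 99.75)² / 99.75 = 0.0758
  clean-shank single-comb: (102 − 99.75)² / 99.75 = 0.0508
χ² = 0.0508 + 0.0307 + 0.0758 + 0.0508 = 0.2081 ≈ 0.208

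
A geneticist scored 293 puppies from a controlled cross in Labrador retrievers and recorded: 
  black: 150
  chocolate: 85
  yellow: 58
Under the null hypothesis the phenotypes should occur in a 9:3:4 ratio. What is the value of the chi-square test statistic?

Expected counts for N = 293 under a 9:3:4 ratio (total parts = 16):
  black: 293 × 9/16 = 164.8125
  chocolate: 293 × 3/16 = 54.9375
  yellow: 293 × 4/16 = 73.25
χ² = Σ (O − E)² / E
  black: (150 − 164.8125)² / 164.8125 = 1.3313
  chocolate: (85 − 54.9375)² / 54.9375 = 16.4506
  yellow: (58 − 73.25)² / 73.25 = 3.1749
χ² = 1.3313 + 16.4506 + 3.1749 = 20.9568 ≈ 20.957

20.957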